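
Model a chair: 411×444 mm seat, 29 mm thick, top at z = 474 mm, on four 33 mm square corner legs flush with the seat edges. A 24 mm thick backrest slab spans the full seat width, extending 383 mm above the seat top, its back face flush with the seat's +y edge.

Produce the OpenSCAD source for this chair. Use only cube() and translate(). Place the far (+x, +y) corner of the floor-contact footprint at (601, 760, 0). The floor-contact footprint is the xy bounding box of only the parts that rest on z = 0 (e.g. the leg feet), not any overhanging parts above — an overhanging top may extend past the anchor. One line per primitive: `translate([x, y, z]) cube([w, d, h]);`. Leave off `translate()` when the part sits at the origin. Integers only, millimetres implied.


translate([190, 316, 445]) cube([411, 444, 29]);
translate([190, 316, 0]) cube([33, 33, 445]);
translate([568, 316, 0]) cube([33, 33, 445]);
translate([190, 727, 0]) cube([33, 33, 445]);
translate([568, 727, 0]) cube([33, 33, 445]);
translate([190, 736, 474]) cube([411, 24, 383]);


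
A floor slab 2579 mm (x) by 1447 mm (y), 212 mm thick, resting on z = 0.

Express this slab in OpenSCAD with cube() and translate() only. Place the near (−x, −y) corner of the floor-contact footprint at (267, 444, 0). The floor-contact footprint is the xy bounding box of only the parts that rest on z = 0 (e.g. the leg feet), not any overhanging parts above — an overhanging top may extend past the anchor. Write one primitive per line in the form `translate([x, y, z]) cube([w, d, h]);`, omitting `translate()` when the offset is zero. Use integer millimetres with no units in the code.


translate([267, 444, 0]) cube([2579, 1447, 212]);


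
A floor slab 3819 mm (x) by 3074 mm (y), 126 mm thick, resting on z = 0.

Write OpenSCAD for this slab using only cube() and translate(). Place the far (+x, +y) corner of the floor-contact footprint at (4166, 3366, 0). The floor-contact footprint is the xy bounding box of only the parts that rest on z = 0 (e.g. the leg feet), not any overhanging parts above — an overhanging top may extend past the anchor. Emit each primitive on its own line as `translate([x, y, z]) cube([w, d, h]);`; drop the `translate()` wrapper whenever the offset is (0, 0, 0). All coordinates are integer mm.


translate([347, 292, 0]) cube([3819, 3074, 126]);


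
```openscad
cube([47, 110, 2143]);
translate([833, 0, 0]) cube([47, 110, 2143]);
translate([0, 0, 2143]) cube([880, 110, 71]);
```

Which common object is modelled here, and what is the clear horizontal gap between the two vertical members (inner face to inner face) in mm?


A door frame. The clear opening width is 786 mm.

Two 2143 mm tall posts with a header on top — a door frame. The left jamb is 47 mm wide at x = 0; the right jamb starts at x = 833. The clear opening is 833 − 47 = 786 mm.


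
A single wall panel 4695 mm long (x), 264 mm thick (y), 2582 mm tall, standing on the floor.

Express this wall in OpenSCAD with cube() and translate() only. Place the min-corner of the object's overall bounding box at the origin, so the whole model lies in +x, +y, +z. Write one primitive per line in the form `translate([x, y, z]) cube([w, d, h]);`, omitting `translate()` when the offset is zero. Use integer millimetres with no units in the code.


cube([4695, 264, 2582]);


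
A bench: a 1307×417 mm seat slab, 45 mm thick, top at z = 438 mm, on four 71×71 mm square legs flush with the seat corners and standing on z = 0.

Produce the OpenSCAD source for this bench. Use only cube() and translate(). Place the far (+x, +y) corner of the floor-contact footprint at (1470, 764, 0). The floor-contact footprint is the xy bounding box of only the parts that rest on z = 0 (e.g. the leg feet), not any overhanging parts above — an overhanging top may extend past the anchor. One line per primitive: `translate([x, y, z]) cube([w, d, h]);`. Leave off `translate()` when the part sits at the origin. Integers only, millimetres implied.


// leg_h = 438 − 45 = 393
translate([163, 347, 393]) cube([1307, 417, 45]);
translate([163, 347, 0]) cube([71, 71, 393]);
translate([163, 693, 0]) cube([71, 71, 393]);
translate([1399, 347, 0]) cube([71, 71, 393]);
translate([1399, 693, 0]) cube([71, 71, 393]);


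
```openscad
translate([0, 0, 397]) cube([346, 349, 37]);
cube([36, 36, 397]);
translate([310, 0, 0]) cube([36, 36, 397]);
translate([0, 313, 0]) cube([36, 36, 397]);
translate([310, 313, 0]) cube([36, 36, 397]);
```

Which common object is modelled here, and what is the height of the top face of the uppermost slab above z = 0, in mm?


A stool. The seat height is 434 mm.

A 346×349×37 slab at z = 397 on four corner posts — a stool. The seat top is 397 + 37 = 434 mm.


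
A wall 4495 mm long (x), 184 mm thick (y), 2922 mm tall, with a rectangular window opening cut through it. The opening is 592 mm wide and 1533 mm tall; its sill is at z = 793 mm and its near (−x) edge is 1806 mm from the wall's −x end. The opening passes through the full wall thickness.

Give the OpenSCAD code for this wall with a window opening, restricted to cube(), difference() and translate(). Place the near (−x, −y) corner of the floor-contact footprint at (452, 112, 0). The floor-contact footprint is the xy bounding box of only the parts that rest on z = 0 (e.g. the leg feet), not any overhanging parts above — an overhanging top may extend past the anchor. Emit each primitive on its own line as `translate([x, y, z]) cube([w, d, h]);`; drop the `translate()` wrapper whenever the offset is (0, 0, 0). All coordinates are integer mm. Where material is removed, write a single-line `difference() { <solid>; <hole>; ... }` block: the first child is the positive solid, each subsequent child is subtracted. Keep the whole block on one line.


difference() { translate([452, 112, 0]) cube([4495, 184, 2922]); translate([2258, 112, 793]) cube([592, 184, 1533]); }


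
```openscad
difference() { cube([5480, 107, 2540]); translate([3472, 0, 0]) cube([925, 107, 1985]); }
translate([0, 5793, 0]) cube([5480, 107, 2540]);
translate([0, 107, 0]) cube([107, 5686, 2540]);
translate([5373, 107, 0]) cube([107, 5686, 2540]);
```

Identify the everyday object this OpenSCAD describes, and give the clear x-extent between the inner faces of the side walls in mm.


A single room. The interior width is 5266 mm.

Four walls enclosing a rectangle with a door in the front wall — a room. Outside width 5480 minus two 107 mm walls gives 5266 mm.


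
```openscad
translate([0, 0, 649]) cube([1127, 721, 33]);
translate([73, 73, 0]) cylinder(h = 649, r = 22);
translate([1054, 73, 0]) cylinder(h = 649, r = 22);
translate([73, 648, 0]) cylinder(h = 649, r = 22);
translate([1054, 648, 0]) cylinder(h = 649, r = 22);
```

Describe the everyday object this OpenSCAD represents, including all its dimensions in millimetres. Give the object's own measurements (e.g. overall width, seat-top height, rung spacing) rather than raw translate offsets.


A rectangular dining table. The top is 1127×721×33 mm with its upper surface at z = 682 mm. It stands on four round legs of 44 mm diameter, each leg's bounding box inset 51 mm from the nearest pair of top edges, running from the floor to the underside of the top.


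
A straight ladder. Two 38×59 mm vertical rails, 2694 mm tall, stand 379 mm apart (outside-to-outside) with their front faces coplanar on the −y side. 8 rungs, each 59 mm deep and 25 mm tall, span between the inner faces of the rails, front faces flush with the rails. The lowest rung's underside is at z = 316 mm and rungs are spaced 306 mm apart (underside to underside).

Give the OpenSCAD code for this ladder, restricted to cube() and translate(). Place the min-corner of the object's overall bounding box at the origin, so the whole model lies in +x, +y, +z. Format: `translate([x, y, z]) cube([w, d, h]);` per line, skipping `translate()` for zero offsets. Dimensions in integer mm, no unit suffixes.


// rung span = 379 - 2*38 = 303
// rung[k] z = 316 + k*306
cube([38, 59, 2694]);
translate([341, 0, 0]) cube([38, 59, 2694]);
translate([38, 0, 316]) cube([303, 59, 25]);
translate([38, 0, 622]) cube([303, 59, 25]);
translate([38, 0, 928]) cube([303, 59, 25]);
translate([38, 0, 1234]) cube([303, 59, 25]);
translate([38, 0, 1540]) cube([303, 59, 25]);
translate([38, 0, 1846]) cube([303, 59, 25]);
translate([38, 0, 2152]) cube([303, 59, 25]);
translate([38, 0, 2458]) cube([303, 59, 25]);


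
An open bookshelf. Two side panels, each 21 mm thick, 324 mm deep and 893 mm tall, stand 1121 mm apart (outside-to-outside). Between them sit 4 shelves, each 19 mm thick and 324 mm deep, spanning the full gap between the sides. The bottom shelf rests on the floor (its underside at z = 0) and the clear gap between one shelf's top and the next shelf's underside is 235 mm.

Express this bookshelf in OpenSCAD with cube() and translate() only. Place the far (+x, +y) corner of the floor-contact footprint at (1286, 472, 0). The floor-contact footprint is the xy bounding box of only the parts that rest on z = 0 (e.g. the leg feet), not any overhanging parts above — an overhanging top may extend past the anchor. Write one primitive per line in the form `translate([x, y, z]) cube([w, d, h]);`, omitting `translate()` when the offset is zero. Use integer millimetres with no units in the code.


translate([165, 148, 0]) cube([21, 324, 893]);
translate([1265, 148, 0]) cube([21, 324, 893]);
translate([186, 148, 0]) cube([1079, 324, 19]);
translate([186, 148, 254]) cube([1079, 324, 19]);
translate([186, 148, 508]) cube([1079, 324, 19]);
translate([186, 148, 762]) cube([1079, 324, 19]);


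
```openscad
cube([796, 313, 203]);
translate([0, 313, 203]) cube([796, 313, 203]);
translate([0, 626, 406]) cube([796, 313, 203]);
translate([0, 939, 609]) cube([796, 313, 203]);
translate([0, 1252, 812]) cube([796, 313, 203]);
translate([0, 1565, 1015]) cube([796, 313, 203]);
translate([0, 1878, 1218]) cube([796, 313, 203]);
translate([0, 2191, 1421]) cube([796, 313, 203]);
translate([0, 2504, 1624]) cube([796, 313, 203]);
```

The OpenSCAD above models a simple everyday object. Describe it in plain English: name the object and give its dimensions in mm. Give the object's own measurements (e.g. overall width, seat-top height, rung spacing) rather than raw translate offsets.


A straight staircase of 9 solid steps. Each step is 796 mm wide (x), 313 mm deep (y, the going) and 203 mm tall (the rise). The first step rests on the floor; each subsequent step sits one going further in +y and one rise higher in +z, directly behind and above the previous step with no overlap.


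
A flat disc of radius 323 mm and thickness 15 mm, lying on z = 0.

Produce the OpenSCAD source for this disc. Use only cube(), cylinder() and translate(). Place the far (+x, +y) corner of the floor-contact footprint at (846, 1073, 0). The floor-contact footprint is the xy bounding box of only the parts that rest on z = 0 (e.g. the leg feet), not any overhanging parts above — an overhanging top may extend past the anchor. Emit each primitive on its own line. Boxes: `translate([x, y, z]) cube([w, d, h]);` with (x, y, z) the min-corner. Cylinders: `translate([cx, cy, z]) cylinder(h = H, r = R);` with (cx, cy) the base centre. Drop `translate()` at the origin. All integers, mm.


translate([523, 750, 0]) cylinder(h = 15, r = 323);


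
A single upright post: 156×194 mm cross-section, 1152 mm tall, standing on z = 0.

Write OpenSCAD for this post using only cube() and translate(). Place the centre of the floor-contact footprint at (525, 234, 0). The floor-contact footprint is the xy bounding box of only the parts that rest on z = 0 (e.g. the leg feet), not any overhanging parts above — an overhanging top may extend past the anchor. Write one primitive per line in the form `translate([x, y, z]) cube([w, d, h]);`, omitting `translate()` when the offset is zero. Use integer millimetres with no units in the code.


translate([447, 137, 0]) cube([156, 194, 1152]);


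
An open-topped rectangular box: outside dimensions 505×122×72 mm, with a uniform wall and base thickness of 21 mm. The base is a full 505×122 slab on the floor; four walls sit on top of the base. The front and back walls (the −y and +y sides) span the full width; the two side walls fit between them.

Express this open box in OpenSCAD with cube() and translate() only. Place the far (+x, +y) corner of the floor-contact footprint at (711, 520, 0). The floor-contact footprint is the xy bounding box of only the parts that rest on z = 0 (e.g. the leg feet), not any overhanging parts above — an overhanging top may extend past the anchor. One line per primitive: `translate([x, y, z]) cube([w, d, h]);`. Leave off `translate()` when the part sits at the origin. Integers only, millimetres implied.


translate([206, 398, 0]) cube([505, 122, 21]);
translate([206, 398, 21]) cube([505, 21, 51]);
translate([206, 499, 21]) cube([505, 21, 51]);
translate([206, 419, 21]) cube([21, 80, 51]);
translate([690, 419, 21]) cube([21, 80, 51]);


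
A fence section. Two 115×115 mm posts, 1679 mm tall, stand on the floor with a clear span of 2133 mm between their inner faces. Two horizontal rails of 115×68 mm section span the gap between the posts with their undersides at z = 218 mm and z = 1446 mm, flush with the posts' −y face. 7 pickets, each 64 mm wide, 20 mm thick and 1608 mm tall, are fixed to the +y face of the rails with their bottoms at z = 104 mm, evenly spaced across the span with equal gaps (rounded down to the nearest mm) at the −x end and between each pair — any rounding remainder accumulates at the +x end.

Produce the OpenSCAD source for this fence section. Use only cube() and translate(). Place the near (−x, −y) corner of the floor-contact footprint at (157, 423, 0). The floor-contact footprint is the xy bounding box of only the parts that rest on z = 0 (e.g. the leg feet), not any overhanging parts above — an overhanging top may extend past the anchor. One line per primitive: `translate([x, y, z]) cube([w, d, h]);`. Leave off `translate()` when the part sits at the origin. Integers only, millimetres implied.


translate([157, 423, 0]) cube([115, 115, 1679]);
translate([2405, 423, 0]) cube([115, 115, 1679]);
translate([272, 423, 218]) cube([2133, 115, 68]);
translate([272, 423, 1446]) cube([2133, 115, 68]);
translate([482, 538, 104]) cube([64, 20, 1608]);
translate([756, 538, 104]) cube([64, 20, 1608]);
translate([1030, 538, 104]) cube([64, 20, 1608]);
translate([1304, 538, 104]) cube([64, 20, 1608]);
translate([1578, 538, 104]) cube([64, 20, 1608]);
translate([1852, 538, 104]) cube([64, 20, 1608]);
translate([2126, 538, 104]) cube([64, 20, 1608]);


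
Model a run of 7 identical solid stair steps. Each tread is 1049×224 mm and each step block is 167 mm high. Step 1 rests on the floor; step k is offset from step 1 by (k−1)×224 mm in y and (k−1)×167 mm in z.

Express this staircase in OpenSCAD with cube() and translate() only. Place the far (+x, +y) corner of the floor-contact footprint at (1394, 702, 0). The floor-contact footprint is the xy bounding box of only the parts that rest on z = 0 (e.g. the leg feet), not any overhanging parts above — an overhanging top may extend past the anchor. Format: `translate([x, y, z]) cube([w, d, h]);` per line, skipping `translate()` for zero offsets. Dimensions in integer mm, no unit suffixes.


translate([345, 478, 0]) cube([1049, 224, 167]);
translate([345, 702, 167]) cube([1049, 224, 167]);
translate([345, 926, 334]) cube([1049, 224, 167]);
translate([345, 1150, 501]) cube([1049, 224, 167]);
translate([345, 1374, 668]) cube([1049, 224, 167]);
translate([345, 1598, 835]) cube([1049, 224, 167]);
translate([345, 1822, 1002]) cube([1049, 224, 167]);


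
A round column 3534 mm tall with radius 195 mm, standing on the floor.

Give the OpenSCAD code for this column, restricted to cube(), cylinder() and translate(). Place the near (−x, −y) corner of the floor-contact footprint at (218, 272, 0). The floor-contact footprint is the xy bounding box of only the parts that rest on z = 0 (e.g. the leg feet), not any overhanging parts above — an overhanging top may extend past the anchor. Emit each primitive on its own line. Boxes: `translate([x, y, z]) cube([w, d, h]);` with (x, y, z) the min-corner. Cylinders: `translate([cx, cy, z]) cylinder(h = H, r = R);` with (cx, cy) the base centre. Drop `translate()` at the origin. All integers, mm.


translate([413, 467, 0]) cylinder(h = 3534, r = 195);


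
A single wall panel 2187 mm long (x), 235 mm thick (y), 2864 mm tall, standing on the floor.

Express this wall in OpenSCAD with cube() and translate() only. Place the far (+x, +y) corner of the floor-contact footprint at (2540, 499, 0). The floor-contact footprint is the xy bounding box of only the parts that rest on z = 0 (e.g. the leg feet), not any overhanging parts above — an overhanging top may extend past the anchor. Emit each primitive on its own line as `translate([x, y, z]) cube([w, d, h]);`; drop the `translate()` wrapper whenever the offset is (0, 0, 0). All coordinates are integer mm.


translate([353, 264, 0]) cube([2187, 235, 2864]);


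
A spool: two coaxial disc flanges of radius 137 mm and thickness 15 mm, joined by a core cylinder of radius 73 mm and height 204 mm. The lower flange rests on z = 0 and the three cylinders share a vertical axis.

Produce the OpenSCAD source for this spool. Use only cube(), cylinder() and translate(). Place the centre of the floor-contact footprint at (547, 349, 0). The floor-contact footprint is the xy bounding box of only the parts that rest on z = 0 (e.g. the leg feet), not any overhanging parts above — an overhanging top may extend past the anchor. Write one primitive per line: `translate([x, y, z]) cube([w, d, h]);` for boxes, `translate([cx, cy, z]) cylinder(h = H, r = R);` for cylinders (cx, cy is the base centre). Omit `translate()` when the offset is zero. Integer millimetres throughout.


translate([547, 349, 0]) cylinder(h = 15, r = 137);
translate([547, 349, 15]) cylinder(h = 204, r = 73);
translate([547, 349, 219]) cylinder(h = 15, r = 137);


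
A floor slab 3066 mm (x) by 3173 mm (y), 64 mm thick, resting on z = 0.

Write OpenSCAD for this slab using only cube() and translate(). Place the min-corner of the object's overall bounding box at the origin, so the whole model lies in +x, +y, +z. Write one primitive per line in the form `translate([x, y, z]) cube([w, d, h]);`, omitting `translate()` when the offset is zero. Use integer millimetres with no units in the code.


cube([3066, 3173, 64]);


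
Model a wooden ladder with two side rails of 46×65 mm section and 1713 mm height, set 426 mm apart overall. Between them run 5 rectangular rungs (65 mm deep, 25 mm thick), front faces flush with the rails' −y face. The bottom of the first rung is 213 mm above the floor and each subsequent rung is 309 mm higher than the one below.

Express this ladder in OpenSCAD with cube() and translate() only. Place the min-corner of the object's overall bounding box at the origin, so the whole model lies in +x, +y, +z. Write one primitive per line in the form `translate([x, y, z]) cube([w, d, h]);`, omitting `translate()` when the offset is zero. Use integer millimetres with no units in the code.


cube([46, 65, 1713]);
translate([380, 0, 0]) cube([46, 65, 1713]);
translate([46, 0, 213]) cube([334, 65, 25]);
translate([46, 0, 522]) cube([334, 65, 25]);
translate([46, 0, 831]) cube([334, 65, 25]);
translate([46, 0, 1140]) cube([334, 65, 25]);
translate([46, 0, 1449]) cube([334, 65, 25]);


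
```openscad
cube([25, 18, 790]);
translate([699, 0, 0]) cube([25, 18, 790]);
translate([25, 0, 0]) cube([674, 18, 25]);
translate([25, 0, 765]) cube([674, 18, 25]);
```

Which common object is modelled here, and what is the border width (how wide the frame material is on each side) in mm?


A picture frame. The border width is 25 mm.

Four thin pieces enclosing a rectangular opening — a picture frame. The two full-height stiles are 790 mm tall; the top rail sits at z = 765 and is 25 mm tall, so the border above the opening is 790 − 765 = 25 mm, matching the stile x-width.


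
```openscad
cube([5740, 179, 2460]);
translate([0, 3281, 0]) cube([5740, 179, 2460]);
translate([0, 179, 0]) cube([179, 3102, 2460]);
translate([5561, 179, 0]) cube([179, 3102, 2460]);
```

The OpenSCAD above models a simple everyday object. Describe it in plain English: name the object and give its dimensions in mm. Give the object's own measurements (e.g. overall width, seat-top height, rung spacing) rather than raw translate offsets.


The wall frame of a small rectangular building: four walls, each 2460 mm tall and 179 mm thick, enclosing a footprint 5740 mm (x) by 3460 mm (y) outside-to-outside, with no floor or roof. The front and back walls (the −y and +y sides) span the full width; the two side walls fit between them.


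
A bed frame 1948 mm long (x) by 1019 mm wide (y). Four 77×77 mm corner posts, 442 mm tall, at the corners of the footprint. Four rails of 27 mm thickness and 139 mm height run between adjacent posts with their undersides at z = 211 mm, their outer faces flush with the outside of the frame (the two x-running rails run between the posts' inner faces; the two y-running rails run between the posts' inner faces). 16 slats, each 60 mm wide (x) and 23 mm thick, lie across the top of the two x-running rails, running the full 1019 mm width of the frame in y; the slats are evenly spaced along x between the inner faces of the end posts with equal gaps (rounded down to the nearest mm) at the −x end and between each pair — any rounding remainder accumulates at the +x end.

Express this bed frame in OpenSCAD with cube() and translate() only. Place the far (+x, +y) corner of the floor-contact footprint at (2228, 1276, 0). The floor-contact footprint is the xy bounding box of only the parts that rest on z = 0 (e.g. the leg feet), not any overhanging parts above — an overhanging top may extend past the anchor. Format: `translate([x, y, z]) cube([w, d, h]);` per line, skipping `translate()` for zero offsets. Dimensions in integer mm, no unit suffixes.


// slat z = rail_z + rail_h = 211 + 139 = 350
// slat gap = ⌊(1794 − 16·60) / 17⌋ = 49
translate([280, 257, 0]) cube([77, 77, 442]);
translate([280, 1199, 0]) cube([77, 77, 442]);
translate([2151, 257, 0]) cube([77, 77, 442]);
translate([2151, 1199, 0]) cube([77, 77, 442]);
translate([357, 257, 211]) cube([1794, 27, 139]);
translate([357, 1249, 211]) cube([1794, 27, 139]);
translate([280, 334, 211]) cube([27, 865, 139]);
translate([2201, 334, 211]) cube([27, 865, 139]);
translate([406, 257, 350]) cube([60, 1019, 23]);
translate([515, 257, 350]) cube([60, 1019, 23]);
translate([624, 257, 350]) cube([60, 1019, 23]);
translate([733, 257, 350]) cube([60, 1019, 23]);
translate([842, 257, 350]) cube([60, 1019, 23]);
translate([951, 257, 350]) cube([60, 1019, 23]);
translate([1060, 257, 350]) cube([60, 1019, 23]);
translate([1169, 257, 350]) cube([60, 1019, 23]);
translate([1278, 257, 350]) cube([60, 1019, 23]);
translate([1387, 257, 350]) cube([60, 1019, 23]);
translate([1496, 257, 350]) cube([60, 1019, 23]);
translate([1605, 257, 350]) cube([60, 1019, 23]);
translate([1714, 257, 350]) cube([60, 1019, 23]);
translate([1823, 257, 350]) cube([60, 1019, 23]);
translate([1932, 257, 350]) cube([60, 1019, 23]);
translate([2041, 257, 350]) cube([60, 1019, 23]);


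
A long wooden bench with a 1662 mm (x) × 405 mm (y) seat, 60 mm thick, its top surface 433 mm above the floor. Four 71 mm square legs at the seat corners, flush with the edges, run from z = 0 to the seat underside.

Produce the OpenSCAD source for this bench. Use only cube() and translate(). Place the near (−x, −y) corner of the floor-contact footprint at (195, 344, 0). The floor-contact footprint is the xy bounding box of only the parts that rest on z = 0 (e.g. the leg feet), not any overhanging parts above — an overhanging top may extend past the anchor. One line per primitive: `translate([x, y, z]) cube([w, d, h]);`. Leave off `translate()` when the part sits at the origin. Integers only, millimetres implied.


translate([195, 344, 373]) cube([1662, 405, 60]);
translate([195, 344, 0]) cube([71, 71, 373]);
translate([195, 678, 0]) cube([71, 71, 373]);
translate([1786, 344, 0]) cube([71, 71, 373]);
translate([1786, 678, 0]) cube([71, 71, 373]);


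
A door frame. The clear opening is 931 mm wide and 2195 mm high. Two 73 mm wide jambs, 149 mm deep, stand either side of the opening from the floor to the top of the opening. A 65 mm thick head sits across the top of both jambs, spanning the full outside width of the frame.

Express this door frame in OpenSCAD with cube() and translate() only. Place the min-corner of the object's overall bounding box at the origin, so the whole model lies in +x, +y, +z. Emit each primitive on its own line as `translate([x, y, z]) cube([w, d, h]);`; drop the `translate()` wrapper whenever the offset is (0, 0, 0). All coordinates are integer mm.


cube([73, 149, 2195]);
translate([1004, 0, 0]) cube([73, 149, 2195]);
translate([0, 0, 2195]) cube([1077, 149, 65]);


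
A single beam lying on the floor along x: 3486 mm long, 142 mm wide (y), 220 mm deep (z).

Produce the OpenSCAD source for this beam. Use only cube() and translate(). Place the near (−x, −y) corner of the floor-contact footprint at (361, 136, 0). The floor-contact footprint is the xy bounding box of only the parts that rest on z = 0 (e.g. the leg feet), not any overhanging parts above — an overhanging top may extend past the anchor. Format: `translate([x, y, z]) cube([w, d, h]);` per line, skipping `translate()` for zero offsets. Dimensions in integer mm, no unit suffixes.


translate([361, 136, 0]) cube([3486, 142, 220]);


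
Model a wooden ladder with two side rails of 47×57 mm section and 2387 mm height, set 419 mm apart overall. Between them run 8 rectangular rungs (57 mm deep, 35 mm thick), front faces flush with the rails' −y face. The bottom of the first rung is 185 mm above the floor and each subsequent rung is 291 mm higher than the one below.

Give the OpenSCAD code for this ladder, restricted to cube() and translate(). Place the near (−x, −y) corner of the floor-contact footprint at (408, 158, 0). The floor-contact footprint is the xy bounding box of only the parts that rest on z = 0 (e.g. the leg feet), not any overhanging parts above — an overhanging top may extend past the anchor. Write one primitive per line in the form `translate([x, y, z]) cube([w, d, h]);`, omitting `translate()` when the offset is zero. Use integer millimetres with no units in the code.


translate([408, 158, 0]) cube([47, 57, 2387]);
translate([780, 158, 0]) cube([47, 57, 2387]);
translate([455, 158, 185]) cube([325, 57, 35]);
translate([455, 158, 476]) cube([325, 57, 35]);
translate([455, 158, 767]) cube([325, 57, 35]);
translate([455, 158, 1058]) cube([325, 57, 35]);
translate([455, 158, 1349]) cube([325, 57, 35]);
translate([455, 158, 1640]) cube([325, 57, 35]);
translate([455, 158, 1931]) cube([325, 57, 35]);
translate([455, 158, 2222]) cube([325, 57, 35]);


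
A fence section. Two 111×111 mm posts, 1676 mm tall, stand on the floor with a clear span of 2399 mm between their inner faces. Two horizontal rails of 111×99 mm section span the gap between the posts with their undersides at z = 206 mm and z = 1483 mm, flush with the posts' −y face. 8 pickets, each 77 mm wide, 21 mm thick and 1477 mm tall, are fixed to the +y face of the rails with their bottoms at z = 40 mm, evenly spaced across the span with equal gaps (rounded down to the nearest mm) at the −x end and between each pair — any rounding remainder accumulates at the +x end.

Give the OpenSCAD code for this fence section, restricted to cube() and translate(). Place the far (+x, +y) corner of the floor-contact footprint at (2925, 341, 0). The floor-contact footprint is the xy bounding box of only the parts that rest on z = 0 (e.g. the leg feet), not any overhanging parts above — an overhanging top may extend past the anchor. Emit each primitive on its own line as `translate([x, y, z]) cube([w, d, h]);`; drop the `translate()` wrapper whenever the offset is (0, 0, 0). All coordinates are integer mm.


translate([304, 230, 0]) cube([111, 111, 1676]);
translate([2814, 230, 0]) cube([111, 111, 1676]);
translate([415, 230, 206]) cube([2399, 111, 99]);
translate([415, 230, 1483]) cube([2399, 111, 99]);
translate([613, 341, 40]) cube([77, 21, 1477]);
translate([888, 341, 40]) cube([77, 21, 1477]);
translate([1163, 341, 40]) cube([77, 21, 1477]);
translate([1438, 341, 40]) cube([77, 21, 1477]);
translate([1713, 341, 40]) cube([77, 21, 1477]);
translate([1988, 341, 40]) cube([77, 21, 1477]);
translate([2263, 341, 40]) cube([77, 21, 1477]);
translate([2538, 341, 40]) cube([77, 21, 1477]);


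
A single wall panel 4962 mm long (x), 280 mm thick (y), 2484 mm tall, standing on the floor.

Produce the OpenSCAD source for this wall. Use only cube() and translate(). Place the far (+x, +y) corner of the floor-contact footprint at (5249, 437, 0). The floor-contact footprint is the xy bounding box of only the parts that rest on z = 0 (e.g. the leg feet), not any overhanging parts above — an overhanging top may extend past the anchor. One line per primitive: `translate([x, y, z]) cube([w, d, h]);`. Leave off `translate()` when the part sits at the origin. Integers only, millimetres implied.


translate([287, 157, 0]) cube([4962, 280, 2484]);


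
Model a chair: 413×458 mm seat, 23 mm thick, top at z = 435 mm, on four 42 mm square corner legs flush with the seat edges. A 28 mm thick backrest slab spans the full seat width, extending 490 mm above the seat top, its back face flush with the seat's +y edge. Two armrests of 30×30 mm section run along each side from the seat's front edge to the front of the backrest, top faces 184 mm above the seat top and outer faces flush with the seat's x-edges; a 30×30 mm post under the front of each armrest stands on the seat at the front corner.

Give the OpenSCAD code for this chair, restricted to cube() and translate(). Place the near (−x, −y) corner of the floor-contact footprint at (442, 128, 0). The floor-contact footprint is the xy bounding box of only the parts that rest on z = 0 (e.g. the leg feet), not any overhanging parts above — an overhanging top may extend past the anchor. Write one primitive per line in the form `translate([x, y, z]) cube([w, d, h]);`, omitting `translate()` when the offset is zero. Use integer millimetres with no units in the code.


translate([442, 128, 412]) cube([413, 458, 23]);
translate([442, 128, 0]) cube([42, 42, 412]);
translate([813, 128, 0]) cube([42, 42, 412]);
translate([442, 544, 0]) cube([42, 42, 412]);
translate([813, 544, 0]) cube([42, 42, 412]);
translate([442, 558, 435]) cube([413, 28, 490]);
translate([442, 128, 589]) cube([30, 430, 30]);
translate([825, 128, 589]) cube([30, 430, 30]);
translate([442, 128, 435]) cube([30, 30, 154]);
translate([825, 128, 435]) cube([30, 30, 154]);


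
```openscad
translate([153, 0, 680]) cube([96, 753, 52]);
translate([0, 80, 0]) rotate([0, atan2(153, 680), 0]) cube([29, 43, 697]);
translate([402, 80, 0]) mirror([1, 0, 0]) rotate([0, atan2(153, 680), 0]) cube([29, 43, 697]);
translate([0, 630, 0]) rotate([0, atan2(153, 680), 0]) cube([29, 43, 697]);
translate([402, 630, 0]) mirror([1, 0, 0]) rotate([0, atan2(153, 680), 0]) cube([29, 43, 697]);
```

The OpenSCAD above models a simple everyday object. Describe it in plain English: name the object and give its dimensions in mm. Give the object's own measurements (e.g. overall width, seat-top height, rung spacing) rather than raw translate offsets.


A sawhorse. A 96×753×52 mm beam (x, y, z) sits on two A-frame leg pairs. Each pair is two raked legs of 29×43 mm section (43 mm along y) splaying symmetrically in x. Each leg rises 680 mm vertically over 153 mm of horizontal reach and is 697 mm long along its own axis. Every leg's outer bottom edge rests on the floor and its outer top edge meets a bottom edge of the beam — the left legs (tilting toward +x) meet the beam's −x bottom edge, the right legs (their mirror images, tilting toward −x) meet its +x bottom edge — so the leg tops tuck under the beam, the beam's underside is 680 mm above the floor, and the feet are 402 mm apart outside-to-outside with the beam centred between them. The two leg pairs are set in 80 mm from either end of the beam.


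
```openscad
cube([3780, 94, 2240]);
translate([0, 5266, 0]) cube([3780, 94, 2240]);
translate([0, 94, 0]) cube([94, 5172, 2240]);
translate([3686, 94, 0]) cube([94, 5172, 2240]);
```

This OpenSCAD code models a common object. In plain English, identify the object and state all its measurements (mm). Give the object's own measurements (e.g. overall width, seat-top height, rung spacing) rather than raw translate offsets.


The wall frame of a small rectangular building: four walls, each 2240 mm tall and 94 mm thick, enclosing a footprint 3780 mm (x) by 5360 mm (y) outside-to-outside, with no floor or roof. The front and back walls (the −y and +y sides) span the full width; the two side walls fit between them.


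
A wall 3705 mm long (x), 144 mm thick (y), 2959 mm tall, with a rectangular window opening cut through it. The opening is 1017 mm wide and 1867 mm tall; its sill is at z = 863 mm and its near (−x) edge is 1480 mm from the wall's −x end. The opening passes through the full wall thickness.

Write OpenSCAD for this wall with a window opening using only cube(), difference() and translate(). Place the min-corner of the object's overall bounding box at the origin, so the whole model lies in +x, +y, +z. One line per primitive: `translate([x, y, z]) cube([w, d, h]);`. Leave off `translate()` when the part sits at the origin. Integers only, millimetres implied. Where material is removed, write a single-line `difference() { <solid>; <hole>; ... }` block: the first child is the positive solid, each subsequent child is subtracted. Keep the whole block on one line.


difference() { cube([3705, 144, 2959]); translate([1480, 0, 863]) cube([1017, 144, 1867]); }


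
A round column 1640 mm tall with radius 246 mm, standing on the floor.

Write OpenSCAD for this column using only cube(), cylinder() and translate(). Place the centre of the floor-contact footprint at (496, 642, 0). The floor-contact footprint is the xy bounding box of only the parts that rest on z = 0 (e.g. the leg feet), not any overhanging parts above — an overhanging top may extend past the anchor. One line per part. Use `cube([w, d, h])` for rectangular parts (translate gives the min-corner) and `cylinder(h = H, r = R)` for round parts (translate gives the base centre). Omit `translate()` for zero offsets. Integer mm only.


translate([496, 642, 0]) cylinder(h = 1640, r = 246);


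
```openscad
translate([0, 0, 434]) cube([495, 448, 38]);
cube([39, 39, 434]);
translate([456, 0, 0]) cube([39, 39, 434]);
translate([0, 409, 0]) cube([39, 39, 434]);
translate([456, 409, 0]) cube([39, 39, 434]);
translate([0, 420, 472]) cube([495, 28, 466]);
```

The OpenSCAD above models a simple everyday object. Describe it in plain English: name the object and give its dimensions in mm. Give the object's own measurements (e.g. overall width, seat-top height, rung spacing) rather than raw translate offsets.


A chair. The seat is a 495×448×38 mm slab with its top at z = 472 mm, on four 39×39 mm corner legs (flush with the seat edges, standing on z = 0). A flat backrest 28 mm thick, 466 mm tall, spans the full seat width and rises from the seat top along its +y edge, rear face flush with the rear of the seat.


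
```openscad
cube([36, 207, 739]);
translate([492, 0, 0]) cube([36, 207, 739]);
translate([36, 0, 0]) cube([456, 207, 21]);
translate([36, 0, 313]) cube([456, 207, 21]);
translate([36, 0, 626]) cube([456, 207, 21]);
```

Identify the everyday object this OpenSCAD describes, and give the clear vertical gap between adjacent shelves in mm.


A bookshelf. The clear shelf gap is 292 mm.

Two tall side panels with 3 horizontal boards between them — a bookshelf. The first two shelf undersides are at z = 0 and z = 313; with shelf thickness 21, the clear gap is 313 − 0 − 21 = 292 mm.


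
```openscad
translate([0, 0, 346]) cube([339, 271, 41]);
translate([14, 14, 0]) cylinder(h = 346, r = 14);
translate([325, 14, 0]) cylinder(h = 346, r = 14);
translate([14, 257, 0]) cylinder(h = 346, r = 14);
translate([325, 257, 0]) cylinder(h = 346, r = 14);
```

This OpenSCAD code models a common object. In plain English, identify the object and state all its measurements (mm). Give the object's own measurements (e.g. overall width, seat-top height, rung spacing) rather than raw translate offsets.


A simple wooden stool: a rectangular seat 339 mm (x) by 271 mm (y), 41 mm thick, top face at z = 387 mm, on four round legs, each 28 mm in diameter. The legs rest on z = 0, each leg's axis is inset half a diameter from the nearest pair of seat edges (so the leg's bounding box is flush with the corner).


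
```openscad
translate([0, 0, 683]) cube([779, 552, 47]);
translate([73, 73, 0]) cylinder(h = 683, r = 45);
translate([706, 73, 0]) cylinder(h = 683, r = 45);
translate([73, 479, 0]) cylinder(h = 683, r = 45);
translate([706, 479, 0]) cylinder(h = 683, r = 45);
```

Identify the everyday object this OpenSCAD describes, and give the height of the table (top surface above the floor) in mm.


A table. The table height is 730 mm.

A 779×552×47 slab sits at z = 683 on four Ø90 mm round legs — a table. The top surface is at 683 + 47 = 730 mm.


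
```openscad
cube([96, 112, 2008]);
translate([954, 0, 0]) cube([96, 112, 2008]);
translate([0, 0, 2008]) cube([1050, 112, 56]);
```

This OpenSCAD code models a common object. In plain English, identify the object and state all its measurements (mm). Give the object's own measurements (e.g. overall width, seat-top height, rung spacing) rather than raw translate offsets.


A door frame. The clear opening is 858 mm wide and 2008 mm high. Two 96 mm wide jambs, 112 mm deep, stand either side of the opening from the floor to the top of the opening. A 56 mm thick head sits across the top of both jambs, spanning the full outside width of the frame.


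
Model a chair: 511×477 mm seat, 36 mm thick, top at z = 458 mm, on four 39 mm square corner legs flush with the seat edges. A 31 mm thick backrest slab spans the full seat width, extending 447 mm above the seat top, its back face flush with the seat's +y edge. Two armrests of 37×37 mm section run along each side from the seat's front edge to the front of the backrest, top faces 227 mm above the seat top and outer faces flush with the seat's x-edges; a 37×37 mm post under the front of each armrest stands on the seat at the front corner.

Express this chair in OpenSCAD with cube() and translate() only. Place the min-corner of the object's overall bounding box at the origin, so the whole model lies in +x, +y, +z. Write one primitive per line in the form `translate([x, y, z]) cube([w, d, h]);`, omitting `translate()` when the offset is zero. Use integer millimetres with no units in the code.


// leg_h = 458 - 36 = 422
// arm post h = 227 - 37 = 190
translate([0, 0, 422]) cube([511, 477, 36]);
cube([39, 39, 422]);
translate([472, 0, 0]) cube([39, 39, 422]);
translate([0, 438, 0]) cube([39, 39, 422]);
translate([472, 438, 0]) cube([39, 39, 422]);
translate([0, 446, 458]) cube([511, 31, 447]);
translate([0, 0, 648]) cube([37, 446, 37]);
translate([474, 0, 648]) cube([37, 446, 37]);
translate([0, 0, 458]) cube([37, 37, 190]);
translate([474, 0, 458]) cube([37, 37, 190]);


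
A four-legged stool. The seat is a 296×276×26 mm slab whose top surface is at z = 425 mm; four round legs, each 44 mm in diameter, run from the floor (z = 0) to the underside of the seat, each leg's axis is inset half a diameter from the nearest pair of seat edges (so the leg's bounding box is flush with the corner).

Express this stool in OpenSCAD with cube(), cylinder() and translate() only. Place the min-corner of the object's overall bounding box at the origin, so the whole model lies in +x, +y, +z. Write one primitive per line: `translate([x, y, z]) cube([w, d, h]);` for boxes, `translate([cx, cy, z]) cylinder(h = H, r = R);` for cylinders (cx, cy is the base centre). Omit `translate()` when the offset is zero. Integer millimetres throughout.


translate([0, 0, 399]) cube([296, 276, 26]);
translate([22, 22, 0]) cylinder(h = 399, r = 22);
translate([274, 22, 0]) cylinder(h = 399, r = 22);
translate([22, 254, 0]) cylinder(h = 399, r = 22);
translate([274, 254, 0]) cylinder(h = 399, r = 22);
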